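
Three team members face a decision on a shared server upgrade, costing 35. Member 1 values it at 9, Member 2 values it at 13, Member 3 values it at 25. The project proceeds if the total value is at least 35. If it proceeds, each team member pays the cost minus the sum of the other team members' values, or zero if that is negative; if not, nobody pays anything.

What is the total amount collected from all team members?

14

Total value 47 ≥ cost 35, so it is built.
Member 1: others sum to 38; max(0, 35 - 38) = 0.
Member 2: others sum to 34; max(0, 35 - 34) = 1.
Member 3: others sum to 22; max(0, 35 - 22) = 13.
Total collected = 0 + 1 + 13 = 14.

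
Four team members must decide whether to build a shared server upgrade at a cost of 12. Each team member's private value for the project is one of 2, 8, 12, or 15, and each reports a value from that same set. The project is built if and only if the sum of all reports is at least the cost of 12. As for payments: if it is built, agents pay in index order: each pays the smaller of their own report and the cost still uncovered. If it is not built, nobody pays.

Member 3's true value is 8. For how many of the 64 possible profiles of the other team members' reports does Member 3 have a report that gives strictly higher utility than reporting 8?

Others report (2, 2, 8): truth gives 0; report 2 gives 6 > 0. Violating.
Others report (2, 2, 12): truth gives 0; report 2 gives 6 > 0. Violating.
Others report (2, 2, 15): truth gives 0; report 2 gives 6 > 0. Violating.
Others report (2, 2, 2): truth gives 0; no alternative beats it.
Others report (2, 8, 2): truth gives 6; no alternative beats it.
(Checking all 64 profiles: 3 have a profitable deviation, 61 do not.)

3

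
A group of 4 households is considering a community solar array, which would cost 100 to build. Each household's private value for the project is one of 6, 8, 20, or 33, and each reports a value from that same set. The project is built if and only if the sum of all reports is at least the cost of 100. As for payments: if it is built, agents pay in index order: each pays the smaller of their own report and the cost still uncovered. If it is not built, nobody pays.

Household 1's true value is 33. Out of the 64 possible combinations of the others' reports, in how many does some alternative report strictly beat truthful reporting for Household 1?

Others report (20, 33, 33): truth gives 0; report 20 gives 13 > 0. Violating.
Others report (33, 20, 33): truth gives 0; report 20 gives 13 > 0. Violating.
Others report (33, 33, 20): truth gives 0; report 20 gives 13 > 0. Violating.
Others report (33, 33, 33): truth gives 0; report 6 gives 27 > 0. Violating.
Others report (6, 6, 6): truth gives 0; no alternative beats it.
Others report (6, 6, 8): truth gives 0; no alternative beats it.
(Checking all 64 profiles: 4 have a profitable deviation, 60 do not.)

4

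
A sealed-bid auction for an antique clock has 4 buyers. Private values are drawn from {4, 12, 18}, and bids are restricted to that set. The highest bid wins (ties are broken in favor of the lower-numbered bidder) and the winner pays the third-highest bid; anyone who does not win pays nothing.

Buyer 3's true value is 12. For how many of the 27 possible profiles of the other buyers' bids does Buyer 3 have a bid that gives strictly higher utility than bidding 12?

Others bid (4, 4, 18): truth gives 0; bid 18 gives 8 > 0. Violating.
Others bid (4, 12, 4): truth gives 0; bid 18 gives 8 > 0. Violating.
Others bid (12, 4, 4): truth gives 0; bid 18 gives 8 > 0. Violating.
Others bid (4, 4, 4): truth gives 8; no alternative beats it.
Others bid (4, 4, 12): truth gives 8; no alternative beats it.
(Checking all 27 profiles: 3 have a profitable deviation, 24 do not.)

3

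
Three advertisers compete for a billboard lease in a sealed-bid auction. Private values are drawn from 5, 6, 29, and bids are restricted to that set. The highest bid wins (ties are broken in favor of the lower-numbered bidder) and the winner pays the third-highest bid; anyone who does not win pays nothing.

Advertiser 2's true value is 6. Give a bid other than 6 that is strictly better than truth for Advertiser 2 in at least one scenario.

Suppose Advertiser 1 bids 5 and Advertiser 3 bids 29.
Bid 6: loses, pays 0, utility 0.
Bid 29: wins, pays 5, utility 6 - 5 = 1.
So bidding 29 beats truth here (1 > 0).

29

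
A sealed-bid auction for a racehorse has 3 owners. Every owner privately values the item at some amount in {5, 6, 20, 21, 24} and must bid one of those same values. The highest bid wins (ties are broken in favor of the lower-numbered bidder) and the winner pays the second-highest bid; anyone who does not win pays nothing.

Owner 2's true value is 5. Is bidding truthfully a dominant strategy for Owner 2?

Check each profile of the others' bids and compare truth against every alternative bid.
Others bid (5, 6): truth gives 0, best alternative gives -1.
Others bid (5, 5): truth gives 0, best alternative gives 0.
Others bid (5, 20): truth gives 0, best alternative gives 0.
Others bid (5, 21): truth gives 0, best alternative gives 0.
Others bid (5, 24): truth gives 0, best alternative gives 0.
Others bid (6, 5): truth gives 0, best alternative gives 0.
(Remaining 19 profiles checked similarly; truth is weakly best in each.)
In every case the truthful bid is at least as good as any alternative, so it is a dominant strategy.

Yes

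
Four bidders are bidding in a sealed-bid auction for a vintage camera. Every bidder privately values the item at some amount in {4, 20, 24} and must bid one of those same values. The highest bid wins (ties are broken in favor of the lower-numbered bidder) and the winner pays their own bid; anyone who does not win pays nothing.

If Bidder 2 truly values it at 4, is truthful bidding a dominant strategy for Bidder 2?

Check each profile of the others' bids and compare truth against every alternative bid.
Others bid (4, 4, 4): truth gives 0, best alternative gives -16.
Others bid (4, 4, 20): truth gives 0, best alternative gives -16.
Others bid (4, 20, 4): truth gives 0, best alternative gives -16.
Others bid (4, 20, 20): truth gives 0, best alternative gives -16.
Others bid (4, 4, 24): truth gives 0, best alternative gives 0.
Others bid (4, 20, 24): truth gives 0, best alternative gives 0.
(Remaining 21 profiles checked similarly; truth is weakly best in each.)
In every case the truthful bid is at least as good as any alternative, so it is a dominant strategy.

Yes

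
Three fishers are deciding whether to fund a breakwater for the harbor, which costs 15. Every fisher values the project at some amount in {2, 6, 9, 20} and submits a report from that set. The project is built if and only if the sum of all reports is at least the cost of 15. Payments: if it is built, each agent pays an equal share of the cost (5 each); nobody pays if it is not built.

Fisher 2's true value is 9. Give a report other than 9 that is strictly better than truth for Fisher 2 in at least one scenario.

Suppose Fisher 1 reports 2 and Fisher 3 reports 2.
Report 9: project not built, utility 0.
Report 20: project built, pays 5, utility 9 - 5 = 4.
So reporting 20 beats truth here (4 > 0).

20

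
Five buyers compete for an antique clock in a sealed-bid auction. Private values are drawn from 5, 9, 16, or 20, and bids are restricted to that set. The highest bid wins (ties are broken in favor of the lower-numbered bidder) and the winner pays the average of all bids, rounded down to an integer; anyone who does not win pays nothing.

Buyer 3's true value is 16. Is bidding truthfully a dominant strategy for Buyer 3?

Consider the case where Buyer 1 bids 5, Buyer 2 bids 5, Buyer 4 bids 5 and Buyer 5 bids 5.
Truthful bid 16: wins, pays 7, utility 16 - 7 = 9.
Bid 9 instead: wins, pays 5, utility 16 - 5 = 11.
Since 11 > 9, bidding 9 is strictly better here, so truthful bidding is not dominant.

No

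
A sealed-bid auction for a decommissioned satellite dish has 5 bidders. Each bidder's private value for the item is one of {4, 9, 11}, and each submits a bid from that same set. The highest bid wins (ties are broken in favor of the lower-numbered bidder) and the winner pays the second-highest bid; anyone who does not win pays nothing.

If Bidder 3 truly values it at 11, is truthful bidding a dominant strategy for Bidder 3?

Yes

Check each profile of the others' bids and compare truth against every alternative bid.
Others bid (4, 9, 4, 4): truth gives 2, best alternative gives 0.
Others bid (4, 9, 4, 9): truth gives 2, best alternative gives 0.
Others bid (4, 9, 9, 4): truth gives 2, best alternative gives 0.
Others bid (4, 9, 9, 9): truth gives 2, best alternative gives 0.
Others bid (9, 4, 4, 4): truth gives 2, best alternative gives 0.
Others bid (9, 4, 4, 9): truth gives 2, best alternative gives 0.
(Remaining 75 profiles checked similarly; truth is weakly best in each.)
In every case the truthful bid is at least as good as any alternative, so it is a dominant strategy.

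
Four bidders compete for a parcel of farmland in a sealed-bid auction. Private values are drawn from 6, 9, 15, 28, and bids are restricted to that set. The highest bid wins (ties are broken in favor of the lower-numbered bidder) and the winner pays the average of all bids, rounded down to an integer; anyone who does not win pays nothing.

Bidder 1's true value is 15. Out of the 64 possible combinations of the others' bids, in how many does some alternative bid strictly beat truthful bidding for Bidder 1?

8

Others bid (6, 6, 6): truth gives 7; bid 6 gives 9 > 7. Violating.
Others bid (6, 6, 9): truth gives 6; bid 9 gives 8 > 6. Violating.
Others bid (6, 9, 6): truth gives 6; bid 9 gives 8 > 6. Violating.
Others bid (6, 9, 9): truth gives 6; bid 9 gives 7 > 6. Violating.
Others bid (6, 6, 15): truth gives 5; no alternative beats it.
Others bid (6, 6, 28): truth gives 0; no alternative beats it.
(Checking all 64 profiles: 8 have a profitable deviation, 56 do not.)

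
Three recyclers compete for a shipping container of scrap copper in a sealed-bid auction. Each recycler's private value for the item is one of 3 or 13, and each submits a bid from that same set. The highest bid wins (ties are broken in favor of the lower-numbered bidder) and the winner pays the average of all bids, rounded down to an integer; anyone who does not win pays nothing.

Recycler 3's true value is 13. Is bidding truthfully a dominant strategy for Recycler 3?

Yes

Check each profile of the others' bids and compare truth against every alternative bid.
Others bid (3, 3): truth gives 7, best alternative gives 0.
Others bid (3, 13): truth gives 0, best alternative gives 0.
Others bid (13, 3): truth gives 0, best alternative gives 0.
Others bid (13, 13): truth gives 0, best alternative gives 0.
In every case the truthful bid is at least as good as any alternative, so it is a dominant strategy.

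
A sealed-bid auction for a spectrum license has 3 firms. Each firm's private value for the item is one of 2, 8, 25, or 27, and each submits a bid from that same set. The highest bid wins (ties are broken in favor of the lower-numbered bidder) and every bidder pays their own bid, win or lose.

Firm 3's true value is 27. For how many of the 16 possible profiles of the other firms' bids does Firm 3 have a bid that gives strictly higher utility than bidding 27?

11

Others bid (2, 2): truth gives 0; bid 8 gives 19 > 0. Violating.
Others bid (2, 8): truth gives 0; bid 25 gives 2 > 0. Violating.
Others bid (2, 27): truth gives -27; bid 2 gives -2 > -27. Violating.
Others bid (8, 2): truth gives 0; bid 25 gives 2 > 0. Violating.
Others bid (2, 25): truth gives 0; no alternative beats it.
Others bid (8, 25): truth gives 0; no alternative beats it.
(Checking all 16 profiles: 11 have a profitable deviation, 5 do not.)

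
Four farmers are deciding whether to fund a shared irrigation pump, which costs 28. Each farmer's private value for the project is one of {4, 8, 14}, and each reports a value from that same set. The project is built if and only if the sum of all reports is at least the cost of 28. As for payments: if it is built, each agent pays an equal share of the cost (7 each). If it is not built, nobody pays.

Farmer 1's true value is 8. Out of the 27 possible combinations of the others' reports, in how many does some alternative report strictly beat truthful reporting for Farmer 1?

3

Others report (4, 4, 8): truth gives 0; report 14 gives 1 > 0. Violating.
Others report (4, 8, 4): truth gives 0; report 14 gives 1 > 0. Violating.
Others report (8, 4, 4): truth gives 0; report 14 gives 1 > 0. Violating.
Others report (4, 4, 4): truth gives 0; no alternative beats it.
Others report (4, 4, 14): truth gives 1; no alternative beats it.
(Checking all 27 profiles: 3 have a profitable deviation, 24 do not.)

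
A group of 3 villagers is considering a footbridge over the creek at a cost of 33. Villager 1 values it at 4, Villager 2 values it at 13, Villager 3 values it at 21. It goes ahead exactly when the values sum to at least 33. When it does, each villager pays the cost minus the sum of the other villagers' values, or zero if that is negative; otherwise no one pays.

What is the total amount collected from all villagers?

Total value 38 ≥ cost 33, so it is built.
Villager 1: others sum to 34; max(0, 33 - 34) = 0.
Villager 2: others sum to 25; max(0, 33 - 25) = 8.
Villager 3: others sum to 17; max(0, 33 - 17) = 16.
Total collected = 0 + 8 + 16 = 24.

24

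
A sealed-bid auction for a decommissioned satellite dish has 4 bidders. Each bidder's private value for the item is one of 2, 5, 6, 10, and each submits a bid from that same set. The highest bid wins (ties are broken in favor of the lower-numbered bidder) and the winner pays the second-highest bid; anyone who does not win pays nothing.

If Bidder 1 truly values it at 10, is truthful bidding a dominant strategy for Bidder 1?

Yes

Check each profile of the others' bids and compare truth against every alternative bid.
Others bid (2, 2, 2): truth gives 8, best alternative gives 8.
Others bid (2, 2, 5): truth gives 5, best alternative gives 5.
Others bid (2, 5, 2): truth gives 5, best alternative gives 5.
Others bid (2, 5, 5): truth gives 5, best alternative gives 5.
Others bid (5, 2, 2): truth gives 5, best alternative gives 5.
Others bid (5, 2, 5): truth gives 5, best alternative gives 5.
(Remaining 58 profiles checked similarly; truth is weakly best in each.)
In every case the truthful bid is at least as good as any alternative, so it is a dominant strategy.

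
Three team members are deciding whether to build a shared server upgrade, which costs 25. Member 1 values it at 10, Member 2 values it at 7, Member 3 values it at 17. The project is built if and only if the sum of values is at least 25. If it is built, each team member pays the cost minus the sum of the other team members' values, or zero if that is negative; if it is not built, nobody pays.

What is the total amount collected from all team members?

9

Total value 34 ≥ cost 25, so it is built.
Member 1: others sum to 24; max(0, 25 - 24) = 1.
Member 2: others sum to 27; max(0, 25 - 27) = 0.
Member 3: others sum to 17; max(0, 25 - 17) = 8.
Total collected = 1 + 0 + 8 = 9.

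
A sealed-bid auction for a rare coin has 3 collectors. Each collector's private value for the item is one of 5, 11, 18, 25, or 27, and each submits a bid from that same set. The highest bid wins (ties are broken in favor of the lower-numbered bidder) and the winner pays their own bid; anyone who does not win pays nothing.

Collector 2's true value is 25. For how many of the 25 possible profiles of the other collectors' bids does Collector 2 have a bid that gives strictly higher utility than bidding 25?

6

Others bid (5, 5): truth gives 0; bid 11 gives 14 > 0. Violating.
Others bid (5, 11): truth gives 0; bid 11 gives 14 > 0. Violating.
Others bid (5, 18): truth gives 0; bid 18 gives 7 > 0. Violating.
Others bid (11, 5): truth gives 0; bid 18 gives 7 > 0. Violating.
Others bid (5, 25): truth gives 0; no alternative beats it.
Others bid (5, 27): truth gives 0; no alternative beats it.
(Checking all 25 profiles: 6 have a profitable deviation, 19 do not.)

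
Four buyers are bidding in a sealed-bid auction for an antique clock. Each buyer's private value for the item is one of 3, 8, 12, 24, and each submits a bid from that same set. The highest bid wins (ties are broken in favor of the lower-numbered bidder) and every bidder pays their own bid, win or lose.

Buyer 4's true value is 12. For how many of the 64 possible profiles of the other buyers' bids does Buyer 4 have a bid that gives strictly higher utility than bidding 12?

57

Others bid (3, 3, 3): truth gives 0; bid 8 gives 4 > 0. Violating.
Others bid (3, 3, 12): truth gives -12; bid 3 gives -3 > -12. Violating.
Others bid (3, 3, 24): truth gives -12; bid 3 gives -3 > -12. Violating.
Others bid (3, 8, 12): truth gives -12; bid 3 gives -3 > -12. Violating.
Others bid (3, 3, 8): truth gives 0; no alternative beats it.
Others bid (3, 8, 3): truth gives 0; no alternative beats it.
(Checking all 64 profiles: 57 have a profitable deviation, 7 do not.)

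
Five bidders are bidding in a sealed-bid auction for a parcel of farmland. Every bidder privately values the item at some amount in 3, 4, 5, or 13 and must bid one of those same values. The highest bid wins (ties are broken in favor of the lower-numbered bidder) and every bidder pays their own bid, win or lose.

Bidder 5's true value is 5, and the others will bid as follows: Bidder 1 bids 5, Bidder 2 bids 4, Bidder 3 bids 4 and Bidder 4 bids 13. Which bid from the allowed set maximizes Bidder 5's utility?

3

Bid 3: loses but pays 3, utility -3.
Bid 4: loses but pays 4, utility -4.
Bid 5: loses but pays 5, utility -5.
Bid 13: loses but pays 13, utility -13.
The best choice is 3 with utility -3.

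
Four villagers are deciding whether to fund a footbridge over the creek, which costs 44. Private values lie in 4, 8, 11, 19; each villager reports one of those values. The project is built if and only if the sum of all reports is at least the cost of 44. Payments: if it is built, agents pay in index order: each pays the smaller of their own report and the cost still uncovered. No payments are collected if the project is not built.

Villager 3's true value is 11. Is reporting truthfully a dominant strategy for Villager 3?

Consider the case where Villager 1 reports 4, Villager 2 reports 19 and Villager 4 reports 19.
Truthful report 11: project built, pays 11, utility 11 - 11 = 0.
Report 4 instead: project built, pays 4, utility 11 - 4 = 7.
Since 7 > 0, reporting 4 is strictly better here, so truthful reporting is not dominant.

No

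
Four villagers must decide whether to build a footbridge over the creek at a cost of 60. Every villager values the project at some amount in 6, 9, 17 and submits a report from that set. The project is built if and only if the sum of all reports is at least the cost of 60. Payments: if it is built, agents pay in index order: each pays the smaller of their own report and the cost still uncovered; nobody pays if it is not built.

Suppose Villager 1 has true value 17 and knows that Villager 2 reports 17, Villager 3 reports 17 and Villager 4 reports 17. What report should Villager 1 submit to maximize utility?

9

Report 6: project not built, utility 0.
Report 9: project built, pays 9, utility 17 - 9 = 8.
Report 17: project built, pays 17, utility 17 - 17 = 0.
The best choice is 9 with utility 8.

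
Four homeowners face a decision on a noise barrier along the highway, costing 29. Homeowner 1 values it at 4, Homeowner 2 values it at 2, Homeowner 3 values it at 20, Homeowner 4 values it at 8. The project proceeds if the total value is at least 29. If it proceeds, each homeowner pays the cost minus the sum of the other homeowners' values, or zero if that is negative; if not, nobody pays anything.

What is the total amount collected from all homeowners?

Total value 34 ≥ cost 29, so it is built.
Homeowner 1: others sum to 30; max(0, 29 - 30) = 0.
Homeowner 2: others sum to 32; max(0, 29 - 32) = 0.
Homeowner 3: others sum to 14; max(0, 29 - 14) = 15.
Homeowner 4: others sum to 26; max(0, 29 - 26) = 3.
Total collected = 0 + 0 + 15 + 3 = 18.

18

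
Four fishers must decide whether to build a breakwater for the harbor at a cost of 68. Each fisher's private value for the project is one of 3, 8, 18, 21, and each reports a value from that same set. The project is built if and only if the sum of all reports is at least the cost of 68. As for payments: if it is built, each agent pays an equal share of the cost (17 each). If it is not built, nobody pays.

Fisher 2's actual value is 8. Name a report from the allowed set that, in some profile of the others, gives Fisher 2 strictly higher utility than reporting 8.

3

Suppose Fisher 1 reports 18, Fisher 3 reports 21 and Fisher 4 reports 21.
Report 8: project built, pays 17, utility 8 - 17 = -9.
Report 3: project not built, utility 0.
So reporting 3 beats truth here (0 > -9).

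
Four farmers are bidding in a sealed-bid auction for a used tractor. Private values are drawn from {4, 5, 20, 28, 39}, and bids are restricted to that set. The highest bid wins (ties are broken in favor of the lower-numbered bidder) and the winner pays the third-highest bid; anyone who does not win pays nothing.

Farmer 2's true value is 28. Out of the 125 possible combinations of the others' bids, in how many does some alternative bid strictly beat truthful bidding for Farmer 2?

27

Others bid (4, 4, 39): truth gives 0; bid 39 gives 24 > 0. Violating.
Others bid (4, 5, 39): truth gives 0; bid 39 gives 23 > 0. Violating.
Others bid (4, 20, 39): truth gives 0; bid 39 gives 8 > 0. Violating.
Others bid (4, 39, 4): truth gives 0; bid 39 gives 24 > 0. Violating.
Others bid (4, 4, 4): truth gives 24; no alternative beats it.
Others bid (4, 4, 5): truth gives 24; no alternative beats it.
(Checking all 125 profiles: 27 have a profitable deviation, 98 do not.)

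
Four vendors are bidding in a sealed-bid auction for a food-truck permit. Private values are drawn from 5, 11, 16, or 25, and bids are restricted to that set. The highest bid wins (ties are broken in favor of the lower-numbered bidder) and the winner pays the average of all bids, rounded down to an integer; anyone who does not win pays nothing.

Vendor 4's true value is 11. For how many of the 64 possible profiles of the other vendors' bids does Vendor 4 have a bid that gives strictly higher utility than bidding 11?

6

Others bid (5, 5, 11): truth gives 0; bid 16 gives 2 > 0. Violating.
Others bid (5, 11, 5): truth gives 0; bid 16 gives 2 > 0. Violating.
Others bid (5, 11, 11): truth gives 0; bid 16 gives 1 > 0. Violating.
Others bid (11, 5, 5): truth gives 0; bid 16 gives 2 > 0. Violating.
Others bid (5, 5, 5): truth gives 5; no alternative beats it.
Others bid (5, 5, 16): truth gives 0; no alternative beats it.
(Checking all 64 profiles: 6 have a profitable deviation, 58 do not.)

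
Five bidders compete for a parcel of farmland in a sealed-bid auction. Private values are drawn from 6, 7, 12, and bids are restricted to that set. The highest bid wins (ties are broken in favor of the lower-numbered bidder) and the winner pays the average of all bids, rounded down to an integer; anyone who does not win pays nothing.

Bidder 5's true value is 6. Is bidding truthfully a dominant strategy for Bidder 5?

Check each profile of the others' bids and compare truth against every alternative bid.
Others bid (6, 6, 6, 6): truth gives 0, best alternative gives 0.
Others bid (6, 6, 6, 7): truth gives 0, best alternative gives 0.
Others bid (6, 6, 6, 12): truth gives 0, best alternative gives 0.
Others bid (6, 6, 7, 6): truth gives 0, best alternative gives 0.
Others bid (6, 6, 7, 7): truth gives 0, best alternative gives 0.
Others bid (6, 6, 7, 12): truth gives 0, best alternative gives 0.
(Remaining 75 profiles checked similarly; truth is weakly best in each.)
In every case the truthful bid is at least as good as any alternative, so it is a dominant strategy.

Yes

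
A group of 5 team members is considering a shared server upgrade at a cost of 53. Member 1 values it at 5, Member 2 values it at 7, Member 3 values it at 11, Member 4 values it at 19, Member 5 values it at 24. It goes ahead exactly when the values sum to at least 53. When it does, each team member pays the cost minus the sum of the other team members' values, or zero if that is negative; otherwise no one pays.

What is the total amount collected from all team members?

17

Total value 66 ≥ cost 53, so it is built.
Member 1: others sum to 61; max(0, 53 - 61) = 0.
Member 2: others sum to 59; max(0, 53 - 59) = 0.
Member 3: others sum to 55; max(0, 53 - 55) = 0.
Member 4: others sum to 47; max(0, 53 - 47) = 6.
Member 5: others sum to 42; max(0, 53 - 42) = 11.
Total collected = 0 + 0 + 0 + 6 + 11 = 17.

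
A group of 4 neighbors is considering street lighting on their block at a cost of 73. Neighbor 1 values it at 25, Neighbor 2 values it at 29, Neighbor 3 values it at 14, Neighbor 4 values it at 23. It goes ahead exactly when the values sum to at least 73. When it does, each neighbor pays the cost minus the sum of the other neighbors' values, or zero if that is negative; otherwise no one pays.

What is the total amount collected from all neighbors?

Total value 91 ≥ cost 73, so it is built.
Neighbor 1: others sum to 66; max(0, 73 - 66) = 7.
Neighbor 2: others sum to 62; max(0, 73 - 62) = 11.
Neighbor 3: others sum to 77; max(0, 73 - 77) = 0.
Neighbor 4: others sum to 68; max(0, 73 - 68) = 5.
Total collected = 7 + 11 + 0 + 5 = 23.

23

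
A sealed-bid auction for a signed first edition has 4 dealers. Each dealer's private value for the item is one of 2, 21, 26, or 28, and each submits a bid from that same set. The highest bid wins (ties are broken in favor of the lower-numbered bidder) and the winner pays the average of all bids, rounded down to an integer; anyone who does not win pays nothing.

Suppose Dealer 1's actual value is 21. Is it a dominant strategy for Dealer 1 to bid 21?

No

Consider the case where Dealer 2 bids 2, Dealer 3 bids 2 and Dealer 4 bids 2.
Truthful bid 21: wins, pays 6, utility 21 - 6 = 15.
Bid 2 instead: wins, pays 2, utility 21 - 2 = 19.
Since 19 > 15, bidding 2 is strictly better here, so truthful bidding is not dominant.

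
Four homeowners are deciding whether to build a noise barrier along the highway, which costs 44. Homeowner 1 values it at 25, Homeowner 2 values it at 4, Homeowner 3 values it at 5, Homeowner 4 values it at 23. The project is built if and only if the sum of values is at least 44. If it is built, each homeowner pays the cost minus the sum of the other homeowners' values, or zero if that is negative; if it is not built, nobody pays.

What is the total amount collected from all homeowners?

22

Total value 57 ≥ cost 44, so it is built.
Homeowner 1: others sum to 32; max(0, 44 - 32) = 12.
Homeowner 2: others sum to 53; max(0, 44 - 53) = 0.
Homeowner 3: others sum to 52; max(0, 44 - 52) = 0.
Homeowner 4: others sum to 34; max(0, 44 - 34) = 10.
Total collected = 12 + 0 + 0 + 10 = 22.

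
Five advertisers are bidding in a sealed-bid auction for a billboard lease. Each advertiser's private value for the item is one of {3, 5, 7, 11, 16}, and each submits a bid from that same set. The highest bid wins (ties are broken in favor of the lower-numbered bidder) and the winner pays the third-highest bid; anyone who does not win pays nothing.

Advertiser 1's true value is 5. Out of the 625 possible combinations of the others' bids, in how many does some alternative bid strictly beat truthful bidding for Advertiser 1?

Others bid (3, 3, 3, 7): truth gives 0; bid 7 gives 2 > 0. Violating.
Others bid (3, 3, 3, 11): truth gives 0; bid 11 gives 2 > 0. Violating.
Others bid (3, 3, 3, 16): truth gives 0; bid 16 gives 2 > 0. Violating.
Others bid (3, 3, 7, 3): truth gives 0; bid 7 gives 2 > 0. Violating.
Others bid (3, 3, 3, 3): truth gives 2; no alternative beats it.
Others bid (3, 3, 3, 5): truth gives 2; no alternative beats it.
(Checking all 625 profiles: 12 have a profitable deviation, 613 do not.)

12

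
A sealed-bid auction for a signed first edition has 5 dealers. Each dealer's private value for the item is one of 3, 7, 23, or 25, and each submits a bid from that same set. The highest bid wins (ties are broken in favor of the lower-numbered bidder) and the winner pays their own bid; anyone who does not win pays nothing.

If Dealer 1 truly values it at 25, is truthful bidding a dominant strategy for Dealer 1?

Consider the case where Dealer 2 bids 3, Dealer 3 bids 3, Dealer 4 bids 3 and Dealer 5 bids 3.
Truthful bid 25: wins, pays 25, utility 25 - 25 = 0.
Bid 3 instead: wins, pays 3, utility 25 - 3 = 22.
Since 22 > 0, bidding 3 is strictly better here, so truthful bidding is not dominant.

No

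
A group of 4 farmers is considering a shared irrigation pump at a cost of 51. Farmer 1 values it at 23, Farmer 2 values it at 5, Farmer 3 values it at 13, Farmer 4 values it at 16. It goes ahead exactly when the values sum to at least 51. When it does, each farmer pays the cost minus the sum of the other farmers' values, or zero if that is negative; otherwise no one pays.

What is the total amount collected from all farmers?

34

Total value 57 ≥ cost 51, so it is built.
Farmer 1: others sum to 34; max(0, 51 - 34) = 17.
Farmer 2: others sum to 52; max(0, 51 - 52) = 0.
Farmer 3: others sum to 44; max(0, 51 - 44) = 7.
Farmer 4: others sum to 41; max(0, 51 - 41) = 10.
Total collected = 17 + 0 + 7 + 10 = 34.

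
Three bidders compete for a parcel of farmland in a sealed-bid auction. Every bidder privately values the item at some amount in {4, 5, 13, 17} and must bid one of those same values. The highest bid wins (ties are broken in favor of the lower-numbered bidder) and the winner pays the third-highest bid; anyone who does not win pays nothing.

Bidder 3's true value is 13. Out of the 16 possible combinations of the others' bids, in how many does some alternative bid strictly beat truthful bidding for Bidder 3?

4

Others bid (4, 13): truth gives 0; bid 17 gives 9 > 0. Violating.
Others bid (5, 13): truth gives 0; bid 17 gives 8 > 0. Violating.
Others bid (13, 4): truth gives 0; bid 17 gives 9 > 0. Violating.
Others bid (13, 5): truth gives 0; bid 17 gives 8 > 0. Violating.
Others bid (4, 4): truth gives 9; no alternative beats it.
Others bid (4, 5): truth gives 9; no alternative beats it.
(Checking all 16 profiles: 4 have a profitable deviation, 12 do not.)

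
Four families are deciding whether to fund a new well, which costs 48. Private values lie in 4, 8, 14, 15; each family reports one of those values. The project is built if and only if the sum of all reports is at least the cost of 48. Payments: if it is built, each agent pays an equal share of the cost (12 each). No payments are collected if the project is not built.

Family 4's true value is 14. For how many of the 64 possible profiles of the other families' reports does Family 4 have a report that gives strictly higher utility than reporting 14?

6

Others report (4, 14, 15): truth gives 0; report 15 gives 2 > 0. Violating.
Others report (4, 15, 14): truth gives 0; report 15 gives 2 > 0. Violating.
Others report (14, 4, 15): truth gives 0; report 15 gives 2 > 0. Violating.
Others report (14, 15, 4): truth gives 0; report 15 gives 2 > 0. Violating.
Others report (4, 4, 4): truth gives 0; no alternative beats it.
Others report (4, 4, 8): truth gives 0; no alternative beats it.
(Checking all 64 profiles: 6 have a profitable deviation, 58 do not.)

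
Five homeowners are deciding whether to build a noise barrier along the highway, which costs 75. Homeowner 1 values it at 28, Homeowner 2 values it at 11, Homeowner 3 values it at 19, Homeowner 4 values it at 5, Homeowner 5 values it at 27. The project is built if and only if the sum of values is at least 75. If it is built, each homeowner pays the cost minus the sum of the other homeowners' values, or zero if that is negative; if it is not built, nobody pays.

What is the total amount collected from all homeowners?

29

Total value 90 ≥ cost 75, so it is built.
Homeowner 1: others sum to 62; max(0, 75 - 62) = 13.
Homeowner 2: others sum to 79; max(0, 75 - 79) = 0.
Homeowner 3: others sum to 71; max(0, 75 - 71) = 4.
Homeowner 4: others sum to 85; max(0, 75 - 85) = 0.
Homeowner 5: others sum to 63; max(0, 75 - 63) = 12.
Total collected = 13 + 0 + 4 + 0 + 12 = 29.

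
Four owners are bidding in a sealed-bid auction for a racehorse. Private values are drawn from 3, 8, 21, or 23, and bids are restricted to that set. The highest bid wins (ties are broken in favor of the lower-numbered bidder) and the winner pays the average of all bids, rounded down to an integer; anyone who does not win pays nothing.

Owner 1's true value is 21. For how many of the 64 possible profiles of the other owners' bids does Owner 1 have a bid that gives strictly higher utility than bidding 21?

Others bid (3, 3, 3): truth gives 14; bid 3 gives 18 > 14. Violating.
Others bid (3, 3, 8): truth gives 13; bid 8 gives 16 > 13. Violating.
Others bid (3, 3, 23): truth gives 0; bid 23 gives 8 > 0. Violating.
Others bid (3, 8, 3): truth gives 13; bid 8 gives 16 > 13. Violating.
Others bid (3, 3, 21): truth gives 9; no alternative beats it.
Others bid (3, 8, 21): truth gives 8; no alternative beats it.
(Checking all 64 profiles: 38 have a profitable deviation, 26 do not.)

38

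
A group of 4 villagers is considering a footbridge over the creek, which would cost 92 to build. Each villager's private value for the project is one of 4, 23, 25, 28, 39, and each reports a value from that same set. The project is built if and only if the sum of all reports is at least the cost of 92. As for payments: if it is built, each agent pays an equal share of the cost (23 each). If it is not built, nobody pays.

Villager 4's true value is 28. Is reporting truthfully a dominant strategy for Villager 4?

Consider the case where Villager 1 reports 4, Villager 2 reports 23 and Villager 3 reports 28.
Truthful report 28: project not built, utility 0.
Report 39 instead: project built, pays 23, utility 28 - 23 = 5.
Since 5 > 0, reporting 39 is strictly better here, so truthful reporting is not dominant.

No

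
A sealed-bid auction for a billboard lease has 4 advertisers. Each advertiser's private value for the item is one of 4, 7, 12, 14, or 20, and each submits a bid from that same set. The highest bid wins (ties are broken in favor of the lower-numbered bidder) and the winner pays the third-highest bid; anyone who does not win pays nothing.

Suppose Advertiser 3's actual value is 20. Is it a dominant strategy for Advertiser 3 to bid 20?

Check each profile of the others' bids and compare truth against every alternative bid.
Others bid (4, 4, 20): truth gives 16, best alternative gives 0.
Others bid (4, 14, 4): truth gives 16, best alternative gives 0.
Others bid (14, 4, 4): truth gives 16, best alternative gives 0.
Others bid (4, 7, 20): truth gives 13, best alternative gives 0.
Others bid (4, 14, 7): truth gives 13, best alternative gives 0.
Others bid (7, 4, 20): truth gives 13, best alternative gives 0.
(Remaining 119 profiles checked similarly; truth is weakly best in each.)
In every case the truthful bid is at least as good as any alternative, so it is a dominant strategy.

Yes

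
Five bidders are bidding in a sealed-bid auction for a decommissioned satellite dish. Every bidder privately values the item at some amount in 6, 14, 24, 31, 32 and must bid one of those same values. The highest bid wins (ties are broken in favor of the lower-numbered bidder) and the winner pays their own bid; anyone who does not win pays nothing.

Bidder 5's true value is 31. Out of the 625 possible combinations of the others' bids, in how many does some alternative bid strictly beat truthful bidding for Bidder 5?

Others bid (6, 6, 6, 6): truth gives 0; bid 14 gives 17 > 0. Violating.
Others bid (6, 6, 6, 14): truth gives 0; bid 24 gives 7 > 0. Violating.
Others bid (6, 6, 14, 6): truth gives 0; bid 24 gives 7 > 0. Violating.
Others bid (6, 6, 14, 14): truth gives 0; bid 24 gives 7 > 0. Violating.
Others bid (6, 6, 6, 24): truth gives 0; no alternative beats it.
Others bid (6, 6, 6, 31): truth gives 0; no alternative beats it.
(Checking all 625 profiles: 16 have a profitable deviation, 609 do not.)

16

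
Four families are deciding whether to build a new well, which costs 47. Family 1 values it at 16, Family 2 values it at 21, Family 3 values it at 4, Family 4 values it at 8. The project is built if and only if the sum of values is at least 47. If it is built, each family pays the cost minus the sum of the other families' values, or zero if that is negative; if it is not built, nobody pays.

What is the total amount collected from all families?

41

Total value 49 ≥ cost 47, so it is built.
Family 1: others sum to 33; max(0, 47 - 33) = 14.
Family 2: others sum to 28; max(0, 47 - 28) = 19.
Family 3: others sum to 45; max(0, 47 - 45) = 2.
Family 4: others sum to 41; max(0, 47 - 41) = 6.
Total collected = 14 + 19 + 2 + 6 = 41.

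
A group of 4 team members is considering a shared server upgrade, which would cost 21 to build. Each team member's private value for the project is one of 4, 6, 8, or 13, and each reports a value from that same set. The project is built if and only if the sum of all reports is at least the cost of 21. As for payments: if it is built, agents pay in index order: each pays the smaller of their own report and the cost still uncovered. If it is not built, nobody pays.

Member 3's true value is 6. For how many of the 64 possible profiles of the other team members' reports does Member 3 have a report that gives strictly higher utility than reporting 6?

Others report (4, 4, 13): truth gives 0; report 4 gives 2 > 0. Violating.
Others report (4, 6, 8): truth gives 0; report 4 gives 2 > 0. Violating.
Others report (4, 6, 13): truth gives 0; report 4 gives 2 > 0. Violating.
Others report (4, 8, 6): truth gives 0; report 4 gives 2 > 0. Violating.
Others report (4, 4, 4): truth gives 0; no alternative beats it.
Others report (4, 4, 6): truth gives 0; no alternative beats it.
(Checking all 64 profiles: 26 have a profitable deviation, 38 do not.)

26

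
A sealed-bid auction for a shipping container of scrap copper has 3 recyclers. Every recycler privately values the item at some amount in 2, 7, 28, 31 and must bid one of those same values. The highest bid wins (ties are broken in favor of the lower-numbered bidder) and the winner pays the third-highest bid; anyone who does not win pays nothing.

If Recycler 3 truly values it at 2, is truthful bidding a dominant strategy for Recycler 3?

Yes

Check each profile of the others' bids and compare truth against every alternative bid.
Others bid (2, 2): truth gives 0, best alternative gives 0.
Others bid (2, 7): truth gives 0, best alternative gives 0.
Others bid (2, 28): truth gives 0, best alternative gives 0.
Others bid (2, 31): truth gives 0, best alternative gives 0.
Others bid (7, 2): truth gives 0, best alternative gives 0.
Others bid (7, 7): truth gives 0, best alternative gives 0.
(Remaining 10 profiles checked similarly; truth is weakly best in each.)
In every case the truthful bid is at least as good as any alternative, so it is a dominant strategy.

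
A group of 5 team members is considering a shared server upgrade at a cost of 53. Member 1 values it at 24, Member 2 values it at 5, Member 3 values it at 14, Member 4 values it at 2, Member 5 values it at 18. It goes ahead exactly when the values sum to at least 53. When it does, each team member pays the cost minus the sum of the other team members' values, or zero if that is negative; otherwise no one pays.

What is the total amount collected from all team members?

Total value 63 ≥ cost 53, so it is built.
Member 1: others sum to 39; max(0, 53 - 39) = 14.
Member 2: others sum to 58; max(0, 53 - 58) = 0.
Member 3: others sum to 49; max(0, 53 - 49) = 4.
Member 4: others sum to 61; max(0, 53 - 61) = 0.
Member 5: others sum to 45; max(0, 53 - 45) = 8.
Total collected = 14 + 0 + 4 + 0 + 8 = 26.

26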